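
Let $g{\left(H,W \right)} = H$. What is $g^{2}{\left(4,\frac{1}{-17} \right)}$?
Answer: $16$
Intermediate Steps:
$g^{2}{\left(4,\frac{1}{-17} \right)} = 4^{2} = 16$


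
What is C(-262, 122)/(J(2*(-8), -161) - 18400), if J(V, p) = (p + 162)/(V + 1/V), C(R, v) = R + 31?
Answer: 19789/1576272 ≈ 0.012554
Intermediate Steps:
C(R, v) = 31 + R
J(V, p) = (162 + p)/(V + 1/V)
C(-262, 122)/(J(2*(-8), -161) - 18400) = (31 - 262)/((2*(-8))*(162 - 161)/(1 + (2*(-8))²) - 18400) = -231/(-16*1/(1 + (-16)²) - 18400) = -231/(-16*1/(1 + 256) - 18400) = -231/(-16*1/257 - 18400) = -231/(-16*1/257*1 - 18400) = -231/(-16/257 - 18400) = -231/(-4728816/257) = -231*(-257/4728816) = 19789/1576272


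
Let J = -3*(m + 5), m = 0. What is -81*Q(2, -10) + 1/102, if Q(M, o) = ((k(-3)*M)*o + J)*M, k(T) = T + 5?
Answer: 908821/102 ≈ 8910.0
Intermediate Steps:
k(T) = 5 + T
J = -15 (J = -3*(0 + 5) = -3*5 = -15)
Q(M, o) = M*(-15 + 2*M*o) (Q(M, o) = (((5 - 3)*M)*o - 15)*M = ((2*M)*o - 15)*M = (2*M*o - 15)*M = (-15 + 2*M*o)*M = M*(-15 + 2*M*o))
-81*Q(2, -10) + 1/102 = -162*(-15 + 2*2*(-10)) + 1/102 = -162*(-15 - 40) + 1/102 = -162*(-55) + 1/102 = -81*(-110) + 1/102 = 8910 + 1/102 = 908821/102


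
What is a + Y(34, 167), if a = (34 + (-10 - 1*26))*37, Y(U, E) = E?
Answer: 93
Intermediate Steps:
a = -74 (a = (34 + (-10 - 26))*37 = (34 - 36)*37 = -2*37 = -74)
a + Y(34, 167) = -74 + 167 = 93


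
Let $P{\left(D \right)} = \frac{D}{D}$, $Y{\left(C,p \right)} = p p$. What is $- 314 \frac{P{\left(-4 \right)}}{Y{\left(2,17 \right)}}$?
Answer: $- \frac{314}{289} \approx -1.0865$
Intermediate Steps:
$Y{\left(C,p \right)} = p^{2}$
$P{\left(D \right)} = 1$
$- 314 \frac{P{\left(-4 \right)}}{Y{\left(2,17 \right)}} = - 314 \cdot 1 \frac{1}{17^{2}} = - 314 \cdot 1 \cdot \frac{1}{289} = \left(-314\right) \frac{1}{289} = - \frac{314}{289}$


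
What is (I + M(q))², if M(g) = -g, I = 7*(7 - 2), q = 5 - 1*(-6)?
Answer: 576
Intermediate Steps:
q = 11 (q = 5 + 6 = 11)
I = 35 (I = 7*5 = 35)
(I + M(q))² = (35 - 1*11)² = (35 - 11)² = 24² = 576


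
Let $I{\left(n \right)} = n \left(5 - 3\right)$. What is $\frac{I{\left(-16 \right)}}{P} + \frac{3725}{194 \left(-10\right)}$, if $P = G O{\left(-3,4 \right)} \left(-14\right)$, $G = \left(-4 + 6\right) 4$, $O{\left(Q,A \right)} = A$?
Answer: $- \frac{5021}{2716} \approx -1.8487$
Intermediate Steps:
$G = 8$ ($G = 2 \cdot 4 = 8$)
$I{\left(n \right)} = 2 n$ ($I{\left(n \right)} = n 2 = 2 n$)
$P = -448$ ($P = 8 \cdot 4 \left(-14\right) = 32 \left(-14\right) = -448$)
$\frac{I{\left(-16 \right)}}{P} + \frac{3725}{194 \left(-10\right)} = \frac{2 \left(-16\right)}{-448} + \frac{3725}{194 \left(-10\right)} = \left(-32\right) \left(- \frac{1}{448}\right) + \frac{3725}{-1940} = \frac{1}{14} + 3725 \left(- \frac{1}{1940}\right) = \frac{1}{14} - \frac{745}{388} = - \frac{5021}{2716}$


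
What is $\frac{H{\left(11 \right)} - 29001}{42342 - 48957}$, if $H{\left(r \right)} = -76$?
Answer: $\frac{29077}{6615} \approx 4.3956$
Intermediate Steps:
$\frac{H{\left(11 \right)} - 29001}{42342 - 48957} = \frac{-76 - 29001}{42342 - 48957} = - \frac{29077}{-6615} = \left(-29077\right) \left(- \frac{1}{6615}\right) = \frac{29077}{6615}$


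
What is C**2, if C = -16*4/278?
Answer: 1024/19321 ≈ 0.052999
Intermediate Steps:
C = -32/139 (C = -64*1/278 = -32/139 ≈ -0.23022)
C**2 = (-32/139)**2 = 1024/19321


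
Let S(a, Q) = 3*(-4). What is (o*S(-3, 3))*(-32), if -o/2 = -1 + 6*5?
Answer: -22272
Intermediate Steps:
S(a, Q) = -12
o = -58 (o = -2*(-1 + 6*5) = -2*(-1 + 30) = -2*29 = -58)
(o*S(-3, 3))*(-32) = -58*(-12)*(-32) = 696*(-32) = -22272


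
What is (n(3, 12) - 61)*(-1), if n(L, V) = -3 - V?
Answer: 76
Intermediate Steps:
(n(3, 12) - 61)*(-1) = ((-3 - 1*12) - 61)*(-1) = ((-3 - 12) - 61)*(-1) = (-15 - 61)*(-1) = -76*(-1) = 76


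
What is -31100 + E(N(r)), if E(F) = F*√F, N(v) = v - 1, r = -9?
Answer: -31100 - 10*I*√10 ≈ -31100.0 - 31.623*I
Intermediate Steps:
N(v) = -1 + v
E(F) = F^(3/2)
-31100 + E(N(r)) = -31100 + (-1 - 9)^(3/2) = -31100 + (-10)^(3/2) = -31100 - 10*I*√10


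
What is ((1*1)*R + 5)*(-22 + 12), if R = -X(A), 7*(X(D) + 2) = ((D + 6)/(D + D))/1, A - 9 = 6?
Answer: -69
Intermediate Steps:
A = 15 (A = 9 + 6 = 15)
X(D) = -2 + (6 + D)/(14*D) (X(D) = -2 + (((D + 6)/(D + D))/1)/7 = -2 + (((6 + D)/((2*D)))*1)/7 = -2 + (((6 + D)*(1/(2*D)))*1)/7 = -2 + (((6 + D)/(2*D))*1)/7 = -2 + ((6 + D)/(2*D))/7 = -2 + (6 + D)/(14*D))
R = 19/10 (R = -3*(2 - 9*15)/(14*15) = -3*(2 - 135)/(14*15) = -3*(-133)/(14*15) = -1*(-19/10) = 19/10 ≈ 1.9000)
((1*1)*R + 5)*(-22 + 12) = ((1*1)*(19/10) + 5)*(-22 + 12) = (1*(19/10) + 5)*(-10) = (19/10 + 5)*(-10) = (69/10)*(-10) = -69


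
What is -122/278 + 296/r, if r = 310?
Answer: 11117/21545 ≈ 0.51599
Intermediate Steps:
-122/278 + 296/r = -122/278 + 296/310 = -122*1/278 + 296*(1/310) = -61/139 + 148/155 = 11117/21545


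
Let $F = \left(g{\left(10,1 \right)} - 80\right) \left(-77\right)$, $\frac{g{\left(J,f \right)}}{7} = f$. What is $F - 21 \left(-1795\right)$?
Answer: $43316$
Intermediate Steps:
$g{\left(J,f \right)} = 7 f$
$F = 5621$ ($F = \left(7 \cdot 1 - 80\right) \left(-77\right) = \left(7 - 80\right) \left(-77\right) = \left(-73\right) \left(-77\right) = 5621$)
$F - 21 \left(-1795\right) = 5621 - 21 \left(-1795\right) = 5621 - -37695 = 5621 + 37695 = 43316$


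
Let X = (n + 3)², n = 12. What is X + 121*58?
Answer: 7243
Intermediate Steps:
X = 225 (X = (12 + 3)² = 15² = 225)
X + 121*58 = 225 + 121*58 = 225 + 7018 = 7243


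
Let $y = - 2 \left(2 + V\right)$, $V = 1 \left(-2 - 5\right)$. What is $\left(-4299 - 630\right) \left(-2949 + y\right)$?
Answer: $14486331$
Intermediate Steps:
$V = -7$ ($V = 1 \left(-7\right) = -7$)
$y = 10$ ($y = - 2 \left(2 - 7\right) = \left(-2\right) \left(-5\right) = 10$)
$\left(-4299 - 630\right) \left(-2949 + y\right) = \left(-4299 - 630\right) \left(-2949 + 10\right) = \left(-4929\right) \left(-2939\right) = 14486331$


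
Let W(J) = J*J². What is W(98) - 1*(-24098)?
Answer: 965290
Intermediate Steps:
W(J) = J³
W(98) - 1*(-24098) = 98³ - 1*(-24098) = 941192 + 24098 = 965290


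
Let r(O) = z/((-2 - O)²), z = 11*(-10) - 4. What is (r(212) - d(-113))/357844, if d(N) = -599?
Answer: 13715845/8193911912 ≈ 0.0016739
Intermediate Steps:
z = -114 (z = -110 - 4 = -114)
r(O) = -114/(-2 - O)²
(r(212) - d(-113))/357844 = (-114/(2 + 212)² - 1*(-599))/357844 = (-114/214² + 599)*(1/357844) = (-114*1/45796 + 599)*(1/357844) = (-57/22898 + 599)*(1/357844) = (13715845/22898)*(1/357844) = 13715845/8193911912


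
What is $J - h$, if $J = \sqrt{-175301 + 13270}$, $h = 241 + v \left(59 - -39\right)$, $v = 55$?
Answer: $-5631 + i \sqrt{162031} \approx -5631.0 + 402.53 i$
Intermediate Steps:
$h = 5631$ ($h = 241 + 55 \left(59 - -39\right) = 241 + 55 \left(59 + 39\right) = 241 + 55 \cdot 98 = 241 + 5390 = 5631$)
$J = i \sqrt{162031}$ ($J = \sqrt{-162031} = i \sqrt{162031} \approx 402.53 i$)
$J - h = i \sqrt{162031} - 5631 = -5631 + i \sqrt{162031}$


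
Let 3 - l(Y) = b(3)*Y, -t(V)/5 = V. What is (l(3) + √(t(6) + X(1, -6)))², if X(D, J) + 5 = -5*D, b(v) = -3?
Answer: 104 + 48*I*√10 ≈ 104.0 + 151.79*I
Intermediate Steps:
X(D, J) = -5 - 5*D
t(V) = -5*V
l(Y) = 3 + 3*Y (l(Y) = 3 - (-3)*Y = 3 + 3*Y)
(l(3) + √(t(6) + X(1, -6)))² = ((3 + 3*3) + √(-5*6 + (-5 - 5*1)))² = ((3 + 9) + √(-30 + (-5 - 5)))² = (12 + √(-30 - 10))² = (12 + √(-40))² = (12 + 2*I*√10)²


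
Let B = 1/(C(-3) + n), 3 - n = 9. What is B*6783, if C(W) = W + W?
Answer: -2261/4 ≈ -565.25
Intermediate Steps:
n = -6 (n = 3 - 1*9 = 3 - 9 = -6)
C(W) = 2*W
B = -1/12 (B = 1/(2*(-3) - 6) = 1/(-6 - 6) = 1/(-12) = -1/12 ≈ -0.083333)
B*6783 = -1/12*6783 = -2261/4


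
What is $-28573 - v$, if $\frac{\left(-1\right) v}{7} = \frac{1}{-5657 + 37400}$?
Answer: $- \frac{906992732}{31743} \approx -28573.0$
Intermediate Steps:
$v = - \frac{7}{31743}$ ($v = - \frac{7}{-5657 + 37400} = - \frac{7}{31743} \approx -0.00022052$)
$-28573 - v = -28573 - - \frac{7}{31743} = -28573 + \frac{7}{31743} = - \frac{906992732}{31743}$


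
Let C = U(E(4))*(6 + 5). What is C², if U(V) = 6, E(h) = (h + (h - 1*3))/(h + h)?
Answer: 4356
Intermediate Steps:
E(h) = (-3 + 2*h)/(2*h) (E(h) = (h + (h - 3))/((2*h)) = (h + (-3 + h))*(1/(2*h)) = (-3 + 2*h)*(1/(2*h)) = (-3 + 2*h)/(2*h))
C = 66 (C = 6*(6 + 5) = 6*11 = 66)
C² = 66² = 4356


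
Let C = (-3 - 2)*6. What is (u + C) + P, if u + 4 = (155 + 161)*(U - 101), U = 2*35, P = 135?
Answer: -9695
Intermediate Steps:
U = 70
C = -30 (C = -5*6 = -30)
u = -9800 (u = -4 + (155 + 161)*(70 - 101) = -4 + 316*(-31) = -4 - 9796 = -9800)
(u + C) + P = (-9800 - 30) + 135 = -9830 + 135 = -9695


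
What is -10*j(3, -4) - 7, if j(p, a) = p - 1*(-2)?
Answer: -57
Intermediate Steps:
j(p, a) = 2 + p (j(p, a) = p + 2 = 2 + p)
-10*j(3, -4) - 7 = -10*(2 + 3) - 7 = -10*5 - 7 = -50 - 7 = -57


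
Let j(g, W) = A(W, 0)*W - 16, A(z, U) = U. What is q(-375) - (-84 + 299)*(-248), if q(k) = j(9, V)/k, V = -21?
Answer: 19995016/375 ≈ 53320.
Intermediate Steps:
j(g, W) = -16 (j(g, W) = 0*W - 16 = 0 - 16 = -16)
q(k) = -16/k
q(-375) - (-84 + 299)*(-248) = -16/(-375) - (-84 + 299)*(-248) = -16*(-1/375) - 215*(-248) = 16/375 - 1*(-53320) = 16/375 + 53320 = 19995016/375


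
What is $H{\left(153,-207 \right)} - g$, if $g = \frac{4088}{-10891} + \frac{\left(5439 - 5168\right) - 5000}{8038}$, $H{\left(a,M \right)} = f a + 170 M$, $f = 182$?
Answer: $- \frac{642823042269}{87541858} \approx -7343.0$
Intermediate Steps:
$H{\left(a,M \right)} = 170 M + 182 a$ ($H{\left(a,M \right)} = 182 a + 170 M = 170 M + 182 a$)
$g = - \frac{84362883}{87541858}$ ($g = 4088 \left(- \frac{1}{10891}\right) + \left(271 - 5000\right) \frac{1}{8038} = - \frac{4088}{10891} - \frac{4729}{8038} = - \frac{84362883}{87541858} \approx -0.96369$)
$H{\left(153,-207 \right)} - g = \left(170 \left(-207\right) + 182 \cdot 153\right) - - \frac{84362883}{87541858} = \left(-35190 + 27846\right) + \frac{84362883}{87541858} = -7344 + \frac{84362883}{87541858} = - \frac{642823042269}{87541858}$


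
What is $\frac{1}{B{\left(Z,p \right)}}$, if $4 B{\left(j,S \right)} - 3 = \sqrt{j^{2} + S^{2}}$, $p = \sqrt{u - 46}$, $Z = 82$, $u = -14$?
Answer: $- \frac{12}{6655} + \frac{56 \sqrt{34}}{6655} \approx 0.047263$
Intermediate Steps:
$p = 2 i \sqrt{15}$ ($p = \sqrt{-14 - 46} = \sqrt{-60} = 2 i \sqrt{15} \approx 7.746 i$)
$B{\left(j,S \right)} = \frac{3}{4} + \frac{\sqrt{S^{2} + j^{2}}}{4}$ ($B{\left(j,S \right)} = \frac{3}{4} + \frac{\sqrt{j^{2} + S^{2}}}{4} = \frac{3}{4} + \frac{\sqrt{S^{2} + j^{2}}}{4}$)
$\frac{1}{B{\left(Z,p \right)}} = \frac{1}{\frac{3}{4} + \frac{\sqrt{\left(2 i \sqrt{15}\right)^{2} + 82^{2}}}{4}} = \frac{1}{\frac{3}{4} + \frac{\sqrt{-60 + 6724}}{4}} = \frac{1}{\frac{3}{4} + \frac{\sqrt{6664}}{4}} = \frac{1}{\frac{3}{4} + \frac{14 \sqrt{34}}{4}} = \frac{1}{\frac{3}{4} + \frac{7 \sqrt{34}}{2}}$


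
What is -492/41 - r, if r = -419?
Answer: 407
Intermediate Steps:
-492/41 - r = -492/41 - 1*(-419) = -492*1/41 + 419 = -12 + 419 = 407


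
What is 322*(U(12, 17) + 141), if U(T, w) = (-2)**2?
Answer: 46690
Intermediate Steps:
U(T, w) = 4
322*(U(12, 17) + 141) = 322*(4 + 141) = 322*145 = 46690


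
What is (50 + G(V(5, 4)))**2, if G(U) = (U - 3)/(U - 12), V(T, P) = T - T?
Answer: 40401/16 ≈ 2525.1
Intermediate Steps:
V(T, P) = 0
G(U) = (-3 + U)/(-12 + U)
(50 + G(V(5, 4)))**2 = (50 + (-3 + 0)/(-12 + 0))**2 = (50 - 3/(-12))**2 = (50 - 1/12*(-3))**2 = (50 + 1/4)**2 = (201/4)**2 = 40401/16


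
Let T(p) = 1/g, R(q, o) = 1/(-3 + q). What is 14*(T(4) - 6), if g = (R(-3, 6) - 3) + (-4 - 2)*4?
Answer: -13776/163 ≈ -84.515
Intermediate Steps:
g = -163/6 (g = (1/(-3 - 3) - 3) + (-4 - 2)*4 = (1/(-6) - 3) - 6*4 = (-⅙ - 3) - 24 = -19/6 - 24 = -163/6 ≈ -27.167)
T(p) = -6/163 (T(p) = 1/(-163/6) = -6/163)
14*(T(4) - 6) = 14*(-6/163 - 6) = 14*(-984/163) = -13776/163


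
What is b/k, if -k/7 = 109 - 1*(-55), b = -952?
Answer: 34/41 ≈ 0.82927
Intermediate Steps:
k = -1148 (k = -7*(109 - 1*(-55)) = -7*(109 + 55) = -7*164 = -1148)
b/k = -952/(-1148) = -952*(-1/1148) = 34/41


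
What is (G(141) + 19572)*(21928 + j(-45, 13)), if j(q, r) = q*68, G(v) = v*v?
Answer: 744399204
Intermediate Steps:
G(v) = v²
j(q, r) = 68*q
(G(141) + 19572)*(21928 + j(-45, 13)) = (141² + 19572)*(21928 + 68*(-45)) = (19881 + 19572)*(21928 - 3060) = 39453*18868 = 744399204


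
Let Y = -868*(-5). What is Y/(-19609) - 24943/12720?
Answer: -544312087/249426480 ≈ -2.1823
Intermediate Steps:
Y = 4340
Y/(-19609) - 24943/12720 = 4340/(-19609) - 24943/12720 = 4340*(-1/19609) - 24943*1/12720 = -4340/19609 - 24943/12720 = -544312087/249426480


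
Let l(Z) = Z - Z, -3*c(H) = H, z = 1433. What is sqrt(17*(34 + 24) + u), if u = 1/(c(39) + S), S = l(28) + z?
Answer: 3*sqrt(55226995)/710 ≈ 31.401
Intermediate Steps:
c(H) = -H/3
l(Z) = 0
S = 1433 (S = 0 + 1433 = 1433)
u = 1/1420 (u = 1/(-1/3*39 + 1433) = 1/(-13 + 1433) = 1/1420 ≈ 0.00070423)
sqrt(17*(34 + 24) + u) = sqrt(17*(34 + 24) + 1/1420) = sqrt(17*58 + 1/1420) = sqrt(986 + 1/1420) = sqrt(1400121/1420) = 3*sqrt(55226995)/710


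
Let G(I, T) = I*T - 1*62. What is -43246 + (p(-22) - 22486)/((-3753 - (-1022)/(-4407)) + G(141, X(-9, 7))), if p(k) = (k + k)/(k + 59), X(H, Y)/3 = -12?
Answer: -62694184394636/1449795383 ≈ -43244.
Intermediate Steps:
X(H, Y) = -36 (X(H, Y) = 3*(-12) = -36)
p(k) = 2*k/(59 + k) (p(k) = (2*k)/(59 + k) = 2*k/(59 + k))
G(I, T) = -62 + I*T (G(I, T) = I*T - 62 = -62 + I*T)
-43246 + (p(-22) - 22486)/((-3753 - (-1022)/(-4407)) + G(141, X(-9, 7))) = -43246 + (2*(-22)/(59 - 22) - 22486)/((-3753 - (-1022)/(-4407)) + (-62 + 141*(-36))) = -43246 + (2*(-22)/37 - 22486)/((-3753 - (-1022)*(-1)/4407) + (-62 - 5076)) = -43246 + (2*(-22)*(1/37) - 22486)/((-3753 - 1*1022/4407) - 5138) = -43246 + (-44/37 - 22486)/((-3753 - 1022/4407) - 5138) = -43246 - 832026/(37*(-16540493/4407 - 5138)) = -43246 - 832026/(37*(-39183659/4407)) = -43246 - 832026/37*(-4407/39183659) = -43246 + 3666738582/1449795383 = -62694184394636/1449795383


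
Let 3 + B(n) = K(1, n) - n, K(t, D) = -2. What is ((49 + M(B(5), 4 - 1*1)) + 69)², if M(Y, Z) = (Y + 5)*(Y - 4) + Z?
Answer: 36481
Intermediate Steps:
B(n) = -5 - n (B(n) = -3 + (-2 - n) = -5 - n)
M(Y, Z) = Z + (-4 + Y)*(5 + Y) (M(Y, Z) = (5 + Y)*(-4 + Y) + Z = (-4 + Y)*(5 + Y) + Z = Z + (-4 + Y)*(5 + Y))
((49 + M(B(5), 4 - 1*1)) + 69)² = ((49 + (-20 + (-5 - 1*5) + (4 - 1*1) + (-5 - 1*5)²)) + 69)² = ((49 + (-20 + (-5 - 5) + (4 - 1) + (-5 - 5)²)) + 69)² = ((49 + (-20 - 10 + 3 + (-10)²)) + 69)² = ((49 + (-20 - 10 + 3 + 100)) + 69)² = ((49 + 73) + 69)² = (122 + 69)² = 191² = 36481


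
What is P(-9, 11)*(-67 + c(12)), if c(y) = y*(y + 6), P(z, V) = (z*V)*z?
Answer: 132759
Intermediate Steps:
P(z, V) = V*z² (P(z, V) = (V*z)*z = V*z²)
c(y) = y*(6 + y)
P(-9, 11)*(-67 + c(12)) = (11*(-9)²)*(-67 + 12*(6 + 12)) = (11*81)*(-67 + 12*18) = 891*(-67 + 216) = 891*149 = 132759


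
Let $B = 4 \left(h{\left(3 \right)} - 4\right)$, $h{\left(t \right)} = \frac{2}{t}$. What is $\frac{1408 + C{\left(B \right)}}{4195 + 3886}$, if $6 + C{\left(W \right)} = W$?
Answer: $\frac{4166}{24243} \approx 0.17184$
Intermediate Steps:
$B = - \frac{40}{3}$ ($B = 4 \left(\frac{2}{3} - 4\right) = 4 \left(- \frac{10}{3}\right) = - \frac{40}{3} \approx -13.333$)
$C{\left(W \right)} = -6 + W$
$\frac{1408 + C{\left(B \right)}}{4195 + 3886} = \frac{1408 - \frac{58}{3}}{4195 + 3886} = \frac{1408 - \frac{58}{3}}{8081} = \frac{4166}{3} \cdot \frac{1}{8081} = \frac{4166}{24243}$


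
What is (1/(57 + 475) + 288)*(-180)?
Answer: -6894765/133 ≈ -51840.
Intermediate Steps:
(1/(57 + 475) + 288)*(-180) = (1/532 + 288)*(-180) = (153217/532)*(-180) = -6894765/133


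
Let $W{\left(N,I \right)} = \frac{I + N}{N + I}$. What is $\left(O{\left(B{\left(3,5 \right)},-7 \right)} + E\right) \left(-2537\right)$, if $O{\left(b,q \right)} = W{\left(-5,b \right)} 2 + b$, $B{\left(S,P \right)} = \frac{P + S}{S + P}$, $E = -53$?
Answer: $126850$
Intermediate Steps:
$W{\left(N,I \right)} = 1$ ($W{\left(N,I \right)} = \frac{I + N}{I + N} = 1$)
$B{\left(S,P \right)} = 1$ ($B{\left(S,P \right)} = \frac{P + S}{P + S} = 1$)
$O{\left(b,q \right)} = 2 + b$ ($O{\left(b,q \right)} = 1 \cdot 2 + b = 2 + b$)
$\left(O{\left(B{\left(3,5 \right)},-7 \right)} + E\right) \left(-2537\right) = \left(\left(2 + 1\right) - 53\right) \left(-2537\right) = \left(3 - 53\right) \left(-2537\right) = \left(-50\right) \left(-2537\right) = 126850$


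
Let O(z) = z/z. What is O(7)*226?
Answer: 226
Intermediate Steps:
O(z) = 1
O(7)*226 = 1*226 = 226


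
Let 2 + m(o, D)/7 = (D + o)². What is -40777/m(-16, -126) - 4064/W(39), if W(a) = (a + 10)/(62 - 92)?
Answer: 2457865601/987938 ≈ 2487.9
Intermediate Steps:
m(o, D) = -14 + 7*(D + o)²
W(a) = -⅓ - a/30 (W(a) = (10 + a)/(-30) = (10 + a)*(-1/30) = -⅓ - a/30)
-40777/m(-16, -126) - 4064/W(39) = -40777/(-14 + 7*(-126 - 16)²) - 4064/(-⅓ - 1/30*39) = -40777/(-14 + 7*(-142)²) - 4064/(-⅓ - 13/10) = -40777/(-14 + 7*20164) - 4064/(-49/30) = -40777/(-14 + 141148) - 4064*(-30/49) = -40777/141134 + 121920/49 = 2457865601/987938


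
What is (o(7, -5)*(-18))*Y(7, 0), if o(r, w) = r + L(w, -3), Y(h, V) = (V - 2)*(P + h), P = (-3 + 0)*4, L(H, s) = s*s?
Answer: -2880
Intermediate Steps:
L(H, s) = s²
P = -12 (P = -3*4 = -12)
Y(h, V) = (-12 + h)*(-2 + V) (Y(h, V) = (V - 2)*(-12 + h) = (-2 + V)*(-12 + h) = (-12 + h)*(-2 + V))
o(r, w) = 9 + r (o(r, w) = r + (-3)² = r + 9 = 9 + r)
(o(7, -5)*(-18))*Y(7, 0) = ((9 + 7)*(-18))*(24 - 12*0 - 2*7 + 0*7) = (16*(-18))*(24 + 0 - 14 + 0) = -288*10 = -2880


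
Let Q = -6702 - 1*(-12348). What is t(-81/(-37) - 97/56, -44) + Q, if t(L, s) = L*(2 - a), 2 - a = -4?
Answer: 2923681/518 ≈ 5644.2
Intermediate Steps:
a = 6 (a = 2 - 1*(-4) = 2 + 4 = 6)
Q = 5646 (Q = -6702 + 12348 = 5646)
t(L, s) = -4*L (t(L, s) = L*(2 - 1*6) = L*(2 - 6) = L*(-4) = -4*L)
t(-81/(-37) - 97/56, -44) + Q = -4*(-81/(-37) - 97/56) + 5646 = -4*(-81*(-1/37) - 97*1/56) + 5646 = -4*(81/37 - 97/56) + 5646 = -4*947/2072 + 5646 = -947/518 + 5646 = 2923681/518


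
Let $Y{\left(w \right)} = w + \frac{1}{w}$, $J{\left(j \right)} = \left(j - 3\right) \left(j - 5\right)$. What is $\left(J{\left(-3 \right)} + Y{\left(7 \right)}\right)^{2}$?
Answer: $\frac{148996}{49} \approx 3040.7$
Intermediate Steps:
$J{\left(j \right)} = \left(-5 + j\right) \left(-3 + j\right)$ ($J{\left(j \right)} = \left(-3 + j\right) \left(-5 + j\right) = \left(-5 + j\right) \left(-3 + j\right)$)
$\left(J{\left(-3 \right)} + Y{\left(7 \right)}\right)^{2} = \left(\left(15 + \left(-3\right)^{2} - -24\right) + \left(7 + \frac{1}{7}\right)\right)^{2} = \left(\left(15 + 9 + 24\right) + \left(7 + \frac{1}{7}\right)\right)^{2} = \left(48 + \frac{50}{7}\right)^{2} = \left(\frac{386}{7}\right)^{2} = \frac{148996}{49}$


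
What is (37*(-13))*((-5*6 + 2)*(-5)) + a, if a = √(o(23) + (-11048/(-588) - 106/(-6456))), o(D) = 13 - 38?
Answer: -67340 + I*√87854593/3766 ≈ -67340.0 + 2.4889*I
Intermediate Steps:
o(D) = -25
a = I*√87854593/3766 (a = √(-25 + (-11048/(-588) - 106/(-6456))) = √(-25 + (-11048*(-1/588) - 106*(-1/6456))) = √(-25 + (2762/147 + 53/3228)) = √(-25 + 991503/52724) = √(-326597/52724) = I*√87854593/3766 ≈ 2.4889*I)
(37*(-13))*((-5*6 + 2)*(-5)) + a = (37*(-13))*((-5*6 + 2)*(-5)) + I*√87854593/3766 = -481*(-30 + 2)*(-5) + I*√87854593/3766 = -(-13468)*(-5) + I*√87854593/3766 = -481*140 + I*√87854593/3766 = -67340 + I*√87854593/3766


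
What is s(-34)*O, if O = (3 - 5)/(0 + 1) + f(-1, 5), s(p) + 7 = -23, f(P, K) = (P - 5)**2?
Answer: -1020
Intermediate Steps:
f(P, K) = (-5 + P)**2
s(p) = -30 (s(p) = -7 - 23 = -30)
O = 34 (O = (3 - 5)/(0 + 1) + (-5 - 1)**2 = -2/1 + (-6)**2 = -2*1 + 36 = -2 + 36 = 34)
s(-34)*O = -30*34 = -1020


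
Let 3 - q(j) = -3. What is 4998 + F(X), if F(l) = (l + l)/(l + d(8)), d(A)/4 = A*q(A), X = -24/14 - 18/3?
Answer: 1074552/215 ≈ 4997.9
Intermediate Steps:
X = -54/7 (X = -24*1/14 - 18*1/3 = -12/7 - 6 = -54/7 ≈ -7.7143)
q(j) = 6 (q(j) = 3 - 1*(-3) = 3 + 3 = 6)
d(A) = 24*A (d(A) = 4*(A*6) = 4*(6*A) = 24*A)
F(l) = 2*l/(192 + l) (F(l) = (l + l)/(l + 24*8) = (2*l)/(l + 192) = (2*l)/(192 + l) = 2*l/(192 + l))
4998 + F(X) = 4998 + 2*(-54/7)/(192 - 54/7) = 4998 + 2*(-54/7)/(1290/7) = 4998 + 2*(-54/7)*(7/1290) = 4998 - 18/215 = 1074552/215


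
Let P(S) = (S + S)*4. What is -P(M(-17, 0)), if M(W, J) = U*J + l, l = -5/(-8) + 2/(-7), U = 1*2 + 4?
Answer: -19/7 ≈ -2.7143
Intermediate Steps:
U = 6 (U = 2 + 4 = 6)
l = 19/56 (l = -5*(-1/8) + 2*(-1/7) = 5/8 - 2/7 = 19/56 ≈ 0.33929)
M(W, J) = 19/56 + 6*J (M(W, J) = 6*J + 19/56 = 19/56 + 6*J)
P(S) = 8*S (P(S) = (2*S)*4 = 8*S)
-P(M(-17, 0)) = -8*(19/56 + 6*0) = -8*(19/56 + 0) = -8*19/56 = -1*19/7 = -19/7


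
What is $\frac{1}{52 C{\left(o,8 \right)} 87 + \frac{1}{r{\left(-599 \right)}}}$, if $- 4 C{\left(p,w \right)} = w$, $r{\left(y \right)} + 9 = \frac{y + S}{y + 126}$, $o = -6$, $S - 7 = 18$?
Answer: $- \frac{3683}{33324257} \approx -0.00011052$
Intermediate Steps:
$S = 25$ ($S = 7 + 18 = 25$)
$r{\left(y \right)} = -9 + \frac{25 + y}{126 + y}$ ($r{\left(y \right)} = -9 + \frac{y + 25}{y + 126} = -9 + \frac{25 + y}{126 + y}$)
$C{\left(p,w \right)} = - \frac{w}{4}$
$\frac{1}{52 C{\left(o,8 \right)} 87 + \frac{1}{r{\left(-599 \right)}}} = \frac{1}{52 \left(\left(- \frac{1}{4}\right) 8\right) 87 + \frac{1}{\frac{1}{126 - 599} \left(-1109 - -4792\right)}} = \frac{1}{52 \left(-2\right) 87 + \frac{1}{\frac{1}{-473} \left(-1109 + 4792\right)}} = \frac{1}{\left(-104\right) 87 + \frac{1}{\left(- \frac{1}{473}\right) 3683}} = \frac{1}{-9048 + \frac{1}{- \frac{3683}{473}}} = \frac{1}{-9048 - \frac{473}{3683}} = \frac{1}{- \frac{33324257}{3683}} = - \frac{3683}{33324257}$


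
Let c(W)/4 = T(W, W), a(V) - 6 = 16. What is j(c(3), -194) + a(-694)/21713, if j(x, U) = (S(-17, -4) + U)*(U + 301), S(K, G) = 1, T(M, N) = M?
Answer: -448395141/21713 ≈ -20651.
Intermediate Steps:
a(V) = 22 (a(V) = 6 + 16 = 22)
c(W) = 4*W
j(x, U) = (1 + U)*(301 + U) (j(x, U) = (1 + U)*(U + 301) = (1 + U)*(301 + U))
j(c(3), -194) + a(-694)/21713 = (301 + (-194)² + 302*(-194)) + 22/21713 = (301 + 37636 - 58588) + 22*(1/21713) = -20651 + 22/21713 = -448395141/21713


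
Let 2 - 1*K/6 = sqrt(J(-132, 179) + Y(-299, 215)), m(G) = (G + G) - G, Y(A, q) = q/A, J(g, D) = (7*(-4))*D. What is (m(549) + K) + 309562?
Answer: 310123 - 6*I*sqrt(448142097)/299 ≈ 3.1012e+5 - 424.8*I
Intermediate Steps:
J(g, D) = -28*D
m(G) = G (m(G) = 2*G - G = G)
K = 12 - 6*I*sqrt(448142097)/299 (K = 12 - 6*sqrt(-28*179 + 215/(-299)) = 12 - 6*sqrt(-5012 + 215*(-1/299)) = 12 - 6*sqrt(-5012 - 215/299) = 12 - 6*I*sqrt(448142097)/299 ≈ 12.0 - 424.8*I)
(m(549) + K) + 309562 = (549 + (12 - 6*I*sqrt(448142097)/299)) + 309562 = (561 - 6*I*sqrt(448142097)/299) + 309562 = 310123 - 6*I*sqrt(448142097)/299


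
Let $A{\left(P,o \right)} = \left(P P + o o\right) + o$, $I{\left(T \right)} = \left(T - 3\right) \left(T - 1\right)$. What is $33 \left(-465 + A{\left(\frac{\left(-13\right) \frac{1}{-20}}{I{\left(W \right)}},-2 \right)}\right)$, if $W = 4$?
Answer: $- \frac{18332941}{1200} \approx -15277.0$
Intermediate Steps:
$I{\left(T \right)} = \left(-1 + T\right) \left(-3 + T\right)$ ($I{\left(T \right)} = \left(-3 + T\right) \left(-1 + T\right) = \left(-1 + T\right) \left(-3 + T\right)$)
$A{\left(P,o \right)} = o + P^{2} + o^{2}$ ($A{\left(P,o \right)} = \left(P^{2} + o^{2}\right) + o = o + P^{2} + o^{2}$)
$33 \left(-465 + A{\left(\frac{\left(-13\right) \frac{1}{-20}}{I{\left(W \right)}},-2 \right)}\right) = 33 \left(-465 + \left(-2 + \left(\frac{\left(-13\right) \frac{1}{-20}}{3 + 4^{2} - 16}\right)^{2} + \left(-2\right)^{2}\right)\right) = 33 \left(-465 + \left(-2 + \left(\frac{\left(-13\right) \left(- \frac{1}{20}\right)}{3 + 16 - 16}\right)^{2} + 4\right)\right) = 33 \left(-465 + \left(-2 + \left(\frac{13}{20 \cdot 3}\right)^{2} + 4\right)\right) = 33 \left(-465 + \left(-2 + \left(\frac{13}{20} \cdot \frac{1}{3}\right)^{2} + 4\right)\right) = 33 \left(-465 + \left(-2 + \left(\frac{13}{60}\right)^{2} + 4\right)\right) = 33 \left(-465 + \left(-2 + \frac{169}{3600} + 4\right)\right) = 33 \left(-465 + \frac{7369}{3600}\right) = 33 \left(- \frac{1666631}{3600}\right) = - \frac{18332941}{1200}$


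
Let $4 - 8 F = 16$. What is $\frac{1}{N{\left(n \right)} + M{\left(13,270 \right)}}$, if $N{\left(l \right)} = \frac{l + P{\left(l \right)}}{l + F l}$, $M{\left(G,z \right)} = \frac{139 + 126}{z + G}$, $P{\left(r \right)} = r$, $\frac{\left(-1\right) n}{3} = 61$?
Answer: $- \frac{283}{867} \approx -0.32641$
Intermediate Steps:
$n = -183$ ($n = \left(-3\right) 61 = -183$)
$F = - \frac{3}{2}$ ($F = \frac{1}{2} - 2 = - \frac{3}{2} \approx -1.5$)
$M{\left(G,z \right)} = \frac{265}{G + z}$
$N{\left(l \right)} = -4$ ($N{\left(l \right)} = \frac{l + l}{l - \frac{3 l}{2}} = \frac{2 l}{\left(- \frac{1}{2}\right) l} = 2 l \left(- \frac{2}{l}\right) = -4$)
$\frac{1}{N{\left(n \right)} + M{\left(13,270 \right)}} = \frac{1}{-4 + \frac{265}{13 + 270}} = \frac{1}{-4 + \frac{265}{283}} = \frac{1}{- \frac{867}{283}} = - \frac{283}{867}$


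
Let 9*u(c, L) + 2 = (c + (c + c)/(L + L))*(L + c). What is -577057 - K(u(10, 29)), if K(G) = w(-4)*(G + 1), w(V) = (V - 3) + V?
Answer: -150480944/261 ≈ -5.7656e+5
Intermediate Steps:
u(c, L) = -2/9 + (L + c)*(c + c/L)/9 (u(c, L) = -2/9 + ((c + (c + c)/(L + L))*(L + c))/9 = -2/9 + ((c + (2*c)/((2*L)))*(L + c))/9 = -2/9 + ((c + (2*c)*(1/(2*L)))*(L + c))/9 = -2/9 + ((c + c/L)*(L + c))/9 = -2/9 + ((L + c)*(c + c/L))/9 = -2/9 + (L + c)*(c + c/L)/9)
w(V) = -3 + 2*V (w(V) = (-3 + V) + V = -3 + 2*V)
K(G) = -11 - 11*G (K(G) = (-3 + 2*(-4))*(G + 1) = (-3 - 8)*(1 + G) = -11*(1 + G) = -11 - 11*G)
-577057 - K(u(10, 29)) = -577057 - (-11 - 11*(10² + 29*(-2 + 10 + 10² + 29*10))/(9*29)) = -577057 - (-11 - 11*(100 + 29*(-2 + 10 + 100 + 290))/(9*29)) = -577057 - (-11 - 11*(100 + 29*398)/(9*29)) = -577057 - (-11 - 11*(100 + 11542)/(9*29)) = -577057 - (-11 - 11*11642/(9*29)) = -577057 - (-11 - 11*11642/261) = -577057 - (-11 - 128062/261) = -577057 - 1*(-130933/261) = -577057 + 130933/261 = -150480944/261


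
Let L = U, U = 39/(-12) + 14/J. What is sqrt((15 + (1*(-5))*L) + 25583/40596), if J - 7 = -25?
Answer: 43*sqrt(1992587)/10149 ≈ 5.9807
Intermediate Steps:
J = -18 (J = 7 - 25 = -18)
U = -145/36 (U = 39/(-12) + 14/(-18) = 39*(-1/12) + 14*(-1/18) = -13/4 - 7/9 = -145/36 ≈ -4.0278)
L = -145/36 ≈ -4.0278
sqrt((15 + (1*(-5))*L) + 25583/40596) = sqrt((15 + (1*(-5))*(-145/36)) + 25583/40596) = sqrt((15 - 5*(-145/36)) + 25583*(1/40596)) = sqrt((15 + 725/36) + 25583/40596) = sqrt(1265/36 + 25583/40596) = sqrt(1089061/30447) = 43*sqrt(1992587)/10149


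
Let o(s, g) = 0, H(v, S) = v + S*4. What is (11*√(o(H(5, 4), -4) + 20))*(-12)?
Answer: -264*√5 ≈ -590.32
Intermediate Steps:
H(v, S) = v + 4*S
(11*√(o(H(5, 4), -4) + 20))*(-12) = (11*√(0 + 20))*(-12) = (11*√20)*(-12) = (11*(2*√5))*(-12) = (22*√5)*(-12) = -264*√5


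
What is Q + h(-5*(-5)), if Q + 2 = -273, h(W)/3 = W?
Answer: -200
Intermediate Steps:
h(W) = 3*W
Q = -275 (Q = -2 - 273 = -275)
Q + h(-5*(-5)) = -275 + 3*(-5*(-5)) = -275 + 3*25 = -275 + 75 = -200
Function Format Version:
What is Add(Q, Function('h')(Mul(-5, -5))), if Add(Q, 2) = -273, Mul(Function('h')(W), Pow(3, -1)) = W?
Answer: -200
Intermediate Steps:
Function('h')(W) = Mul(3, W)
Q = -275 (Q = Add(-2, -273) = -275)
Add(Q, Function('h')(Mul(-5, -5))) = Add(-275, Mul(3, Mul(-5, -5))) = Add(-275, Mul(3, 25)) = Add(-275, 75) = -200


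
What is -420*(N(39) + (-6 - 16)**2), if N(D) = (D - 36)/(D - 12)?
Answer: -609980/3 ≈ -2.0333e+5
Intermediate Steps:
N(D) = (-36 + D)/(-12 + D)
-420*(N(39) + (-6 - 16)**2) = -420*((-36 + 39)/(-12 + 39) + (-6 - 16)**2) = -420*(3/27 + (-22)**2) = -420*((1/27)*3 + 484) = -420*(1/9 + 484) = -420*4357/9 = -609980/3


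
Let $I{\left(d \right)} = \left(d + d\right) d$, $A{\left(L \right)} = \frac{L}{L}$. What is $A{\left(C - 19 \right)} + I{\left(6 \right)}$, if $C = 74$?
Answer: $73$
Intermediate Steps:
$A{\left(L \right)} = 1$
$I{\left(d \right)} = 2 d^{2}$ ($I{\left(d \right)} = 2 d d = 2 d^{2}$)
$A{\left(C - 19 \right)} + I{\left(6 \right)} = 1 + 2 \cdot 6^{2} = 1 + 2 \cdot 36 = 1 + 72 = 73$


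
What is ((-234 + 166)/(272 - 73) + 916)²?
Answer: 33202670656/39601 ≈ 8.3843e+5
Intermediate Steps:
((-234 + 166)/(272 - 73) + 916)² = (-68/199 + 916)² = (182216/199)² = 33202670656/39601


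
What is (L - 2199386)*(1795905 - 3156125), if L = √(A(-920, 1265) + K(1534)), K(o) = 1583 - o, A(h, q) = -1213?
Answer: 2991648824920 - 2720440*I*√291 ≈ 2.9917e+12 - 4.6407e+7*I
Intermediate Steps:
L = 2*I*√291 (L = √(-1213 + (1583 - 1*1534)) = √(-1213 + (1583 - 1534)) = √(-1213 + 49) = √(-1164) = 2*I*√291 ≈ 34.117*I)
(L - 2199386)*(1795905 - 3156125) = (2*I*√291 - 2199386)*(1795905 - 3156125) = (-2199386 + 2*I*√291)*(-1360220) = 2991648824920 - 2720440*I*√291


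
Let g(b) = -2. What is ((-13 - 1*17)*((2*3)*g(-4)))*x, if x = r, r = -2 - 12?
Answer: -5040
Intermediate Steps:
r = -14
x = -14
((-13 - 1*17)*((2*3)*g(-4)))*x = ((-13 - 1*17)*((2*3)*(-2)))*(-14) = ((-13 - 17)*(6*(-2)))*(-14) = -30*(-12)*(-14) = 360*(-14) = -5040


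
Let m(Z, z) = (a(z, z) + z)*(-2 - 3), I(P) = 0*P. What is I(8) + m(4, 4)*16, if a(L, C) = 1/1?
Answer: -400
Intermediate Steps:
I(P) = 0
a(L, C) = 1
m(Z, z) = -5 - 5*z (m(Z, z) = (1 + z)*(-2 - 3) = (1 + z)*(-5) = -5 - 5*z)
I(8) + m(4, 4)*16 = 0 + (-5 - 5*4)*16 = 0 + (-5 - 20)*16 = 0 - 25*16 = 0 - 400 = -400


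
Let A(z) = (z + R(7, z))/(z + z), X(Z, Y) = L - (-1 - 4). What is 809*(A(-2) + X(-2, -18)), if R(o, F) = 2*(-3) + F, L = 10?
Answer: 28315/2 ≈ 14158.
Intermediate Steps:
R(o, F) = -6 + F
X(Z, Y) = 15 (X(Z, Y) = 10 - (-1 - 4) = 10 - 1*(-5) = 10 + 5 = 15)
A(z) = (-6 + 2*z)/(2*z) (A(z) = (z + (-6 + z))/(z + z) = (-6 + 2*z)/((2*z)) = (-6 + 2*z)*(1/(2*z)) = (-6 + 2*z)/(2*z))
809*(A(-2) + X(-2, -18)) = 809*((-3 - 2)/(-2) + 15) = 809*(-½*(-5) + 15) = 809*(5/2 + 15) = 809*(35/2) = 28315/2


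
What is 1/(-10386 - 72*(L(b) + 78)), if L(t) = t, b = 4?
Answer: -1/16290 ≈ -6.1387e-5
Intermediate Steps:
1/(-10386 - 72*(L(b) + 78)) = 1/(-10386 - 72*(4 + 78)) = 1/(-10386 - 72*82) = 1/(-10386 - 5904) = 1/(-16290) = -1/16290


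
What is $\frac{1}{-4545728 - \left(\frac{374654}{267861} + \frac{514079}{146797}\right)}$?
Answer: $- \frac{39321191217}{178743632608269233} \approx -2.1999 \cdot 10^{-7}$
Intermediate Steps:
$\frac{1}{-4545728 - \left(\frac{374654}{267861} + \frac{514079}{146797}\right)} = \frac{1}{-4545728 - \frac{192699798257}{39321191217}} = \frac{1}{- \frac{178743632608269233}{39321191217}} = - \frac{39321191217}{178743632608269233}$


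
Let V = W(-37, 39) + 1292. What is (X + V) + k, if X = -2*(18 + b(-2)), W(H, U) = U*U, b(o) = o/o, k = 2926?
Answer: 5701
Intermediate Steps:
b(o) = 1
W(H, U) = U²
X = -38 (X = -2*(18 + 1) = -2*19 = -38)
V = 2813 (V = 39² + 1292 = 1521 + 1292 = 2813)
(X + V) + k = (-38 + 2813) + 2926 = 2775 + 2926 = 5701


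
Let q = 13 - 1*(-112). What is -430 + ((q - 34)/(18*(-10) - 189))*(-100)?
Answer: -149570/369 ≈ -405.34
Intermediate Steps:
q = 125 (q = 13 + 112 = 125)
-430 + ((q - 34)/(18*(-10) - 189))*(-100) = -430 + ((125 - 34)/(18*(-10) - 189))*(-100) = -430 + (91/(-180 - 189))*(-100) = -430 + (91/(-369))*(-100) = -430 + (91*(-1/369))*(-100) = -430 - 91/369*(-100) = -430 + 9100/369 = -149570/369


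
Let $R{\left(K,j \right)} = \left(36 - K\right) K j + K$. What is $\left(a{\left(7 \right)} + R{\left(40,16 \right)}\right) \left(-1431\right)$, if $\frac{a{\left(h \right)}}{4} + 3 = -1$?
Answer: $3629016$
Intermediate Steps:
$R{\left(K,j \right)} = K + K j \left(36 - K\right)$ ($R{\left(K,j \right)} = K \left(36 - K\right) j + K = K j \left(36 - K\right) + K = K + K j \left(36 - K\right)$)
$a{\left(h \right)} = -16$ ($a{\left(h \right)} = -12 + 4 \left(-1\right) = -12 - 4 = -16$)
$\left(a{\left(7 \right)} + R{\left(40,16 \right)}\right) \left(-1431\right) = \left(-16 + 40 \left(1 + 36 \cdot 16 - 40 \cdot 16\right)\right) \left(-1431\right) = \left(-16 + 40 \left(1 + 576 - 640\right)\right) \left(-1431\right) = \left(-16 + 40 \left(-63\right)\right) \left(-1431\right) = \left(-16 - 2520\right) \left(-1431\right) = \left(-2536\right) \left(-1431\right) = 3629016$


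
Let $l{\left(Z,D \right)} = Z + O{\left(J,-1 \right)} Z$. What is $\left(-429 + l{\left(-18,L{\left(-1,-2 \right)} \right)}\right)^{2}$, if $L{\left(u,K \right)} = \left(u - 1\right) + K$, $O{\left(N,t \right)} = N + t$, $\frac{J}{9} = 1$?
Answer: $349281$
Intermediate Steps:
$J = 9$ ($J = 9 \cdot 1 = 9$)
$L{\left(u,K \right)} = -1 + K + u$ ($L{\left(u,K \right)} = \left(-1 + u\right) + K = -1 + K + u$)
$l{\left(Z,D \right)} = 9 Z$ ($l{\left(Z,D \right)} = Z + \left(9 - 1\right) Z = Z + 8 Z = 9 Z$)
$\left(-429 + l{\left(-18,L{\left(-1,-2 \right)} \right)}\right)^{2} = \left(-429 + 9 \left(-18\right)\right)^{2} = \left(-429 - 162\right)^{2} = \left(-591\right)^{2} = 349281$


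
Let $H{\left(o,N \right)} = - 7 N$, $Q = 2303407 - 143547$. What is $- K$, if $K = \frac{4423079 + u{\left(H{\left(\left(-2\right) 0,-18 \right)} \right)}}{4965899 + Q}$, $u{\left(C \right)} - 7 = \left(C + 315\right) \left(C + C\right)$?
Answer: $- \frac{167934}{263917} \approx -0.63631$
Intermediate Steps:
$Q = 2159860$
$u{\left(C \right)} = 7 + 2 C \left(315 + C\right)$ ($u{\left(C \right)} = 7 + \left(C + 315\right) \left(C + C\right) = 7 + \left(315 + C\right) 2 C = 7 + 2 C \left(315 + C\right)$)
$K = \frac{167934}{263917}$ ($K = \frac{4423079 + \left(7 + 2 \left(\left(-7\right) \left(-18\right)\right)^{2} + 630 \left(\left(-7\right) \left(-18\right)\right)\right)}{4965899 + 2159860} = \frac{4423079 + \left(7 + 2 \cdot 126^{2} + 630 \cdot 126\right)}{7125759} = \left(4423079 + \left(7 + 2 \cdot 15876 + 79380\right)\right) \frac{1}{7125759} = \left(4423079 + \left(7 + 31752 + 79380\right)\right) \frac{1}{7125759} = \left(4423079 + 111139\right) \frac{1}{7125759} = 4534218 \cdot \frac{1}{7125759} = \frac{167934}{263917} \approx 0.63631$)
$- K = \left(-1\right) \frac{167934}{263917} = - \frac{167934}{263917}$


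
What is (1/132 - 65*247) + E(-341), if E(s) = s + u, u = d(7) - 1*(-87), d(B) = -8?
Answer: -2153843/132 ≈ -16317.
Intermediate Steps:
u = 79 (u = -8 - 1*(-87) = -8 + 87 = 79)
E(s) = 79 + s (E(s) = s + 79 = 79 + s)
(1/132 - 65*247) + E(-341) = (1/132 - 65*247) + (79 - 341) = (1/132 - 16055) - 262 = -2119259/132 - 262 = -2153843/132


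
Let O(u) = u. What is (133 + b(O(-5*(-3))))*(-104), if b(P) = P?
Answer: -15392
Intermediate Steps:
(133 + b(O(-5*(-3))))*(-104) = (133 - 5*(-3))*(-104) = (133 + 15)*(-104) = 148*(-104) = -15392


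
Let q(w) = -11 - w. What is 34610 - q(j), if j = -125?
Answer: 34496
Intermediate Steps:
34610 - q(j) = 34610 - (-11 - 1*(-125)) = 34610 - (-11 + 125) = 34610 - 1*114 = 34610 - 114 = 34496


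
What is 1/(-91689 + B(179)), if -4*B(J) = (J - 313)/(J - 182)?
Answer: -6/550201 ≈ -1.0905e-5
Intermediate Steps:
B(J) = -(-313 + J)/(4*(-182 + J)) (B(J) = -(J - 313)/(4*(J - 182)) = -(-313 + J)/(4*(-182 + J)))
1/(-91689 + B(179)) = 1/(-91689 + (313 - 1*179)/(4*(-182 + 179))) = 1/(-91689 + (¼)*(313 - 179)/(-3)) = 1/(-91689 + (¼)*(-⅓)*134) = 1/(-91689 - 67/6) = 1/(-550201/6) = -6/550201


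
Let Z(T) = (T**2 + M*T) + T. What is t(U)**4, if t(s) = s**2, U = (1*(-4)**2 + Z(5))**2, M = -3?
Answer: 727423121747185263828481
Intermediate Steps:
Z(T) = T**2 - 2*T (Z(T) = (T**2 - 3*T) + T = T**2 - 2*T)
U = 961 (U = (1*(-4)**2 + 5*(-2 + 5))**2 = (1*16 + 5*3)**2 = (16 + 15)**2 = 31**2 = 961)
t(U)**4 = (961**2)**4 = 923521**4 = 727423121747185263828481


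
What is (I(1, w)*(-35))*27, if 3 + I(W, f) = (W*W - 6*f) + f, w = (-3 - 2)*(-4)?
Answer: 96390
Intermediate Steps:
w = 20 (w = -5*(-4) = 20)
I(W, f) = -3 + W² - 5*f (I(W, f) = -3 + ((W*W - 6*f) + f) = -3 + ((W² - 6*f) + f) = -3 + (W² - 5*f) = -3 + W² - 5*f)
(I(1, w)*(-35))*27 = ((-3 + 1² - 5*20)*(-35))*27 = ((-3 + 1 - 100)*(-35))*27 = -102*(-35)*27 = 3570*27 = 96390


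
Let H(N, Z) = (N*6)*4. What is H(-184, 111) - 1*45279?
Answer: -49695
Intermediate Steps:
H(N, Z) = 24*N (H(N, Z) = (6*N)*4 = 24*N)
H(-184, 111) - 1*45279 = 24*(-184) - 1*45279 = -4416 - 45279 = -49695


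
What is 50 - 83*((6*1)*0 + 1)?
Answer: -33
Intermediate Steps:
50 - 83*((6*1)*0 + 1) = 50 - 83*(6*0 + 1) = 50 - 83*(0 + 1) = 50 - 83*1 = 50 - 83 = -33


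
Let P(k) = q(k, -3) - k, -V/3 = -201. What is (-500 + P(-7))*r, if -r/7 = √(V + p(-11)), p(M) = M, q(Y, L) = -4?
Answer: 13916*√37 ≈ 84648.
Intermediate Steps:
V = 603 (V = -3*(-201) = 603)
P(k) = -4 - k
r = -28*√37 (r = -7*√(603 - 11) = -28*√37 ≈ -170.32)
(-500 + P(-7))*r = (-500 + (-4 - 1*(-7)))*(-28*√37) = (-500 + (-4 + 7))*(-28*√37) = (-500 + 3)*(-28*√37) = -(-13916)*√37 = 13916*√37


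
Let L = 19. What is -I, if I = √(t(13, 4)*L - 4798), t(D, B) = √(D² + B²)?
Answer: -I*√(4798 - 19*√185) ≈ -67.376*I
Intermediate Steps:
t(D, B) = √(B² + D²)
I = √(-4798 + 19*√185) (I = √(√(4² + 13²)*19 - 4798) = √(√(16 + 169)*19 - 4798) = √(√185*19 - 4798) = √(19*√185 - 4798) = √(-4798 + 19*√185) ≈ 67.376*I)
-I = -√(-4798 + 19*√185)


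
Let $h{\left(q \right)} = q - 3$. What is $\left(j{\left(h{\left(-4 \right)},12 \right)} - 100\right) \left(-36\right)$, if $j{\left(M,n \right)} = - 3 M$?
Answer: $2844$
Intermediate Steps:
$h{\left(q \right)} = -3 + q$ ($h{\left(q \right)} = q - 3 = -3 + q$)
$\left(j{\left(h{\left(-4 \right)},12 \right)} - 100\right) \left(-36\right) = \left(- 3 \left(-3 - 4\right) - 100\right) \left(-36\right) = \left(\left(-3\right) \left(-7\right) - 100\right) \left(-36\right) = \left(21 - 100\right) \left(-36\right) = \left(-79\right) \left(-36\right) = 2844$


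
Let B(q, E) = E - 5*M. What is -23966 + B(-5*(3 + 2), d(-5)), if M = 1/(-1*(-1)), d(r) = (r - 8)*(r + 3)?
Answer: -23945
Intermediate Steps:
d(r) = (-8 + r)*(3 + r)
M = 1 (M = 1/1 = 1)
B(q, E) = -5 + E (B(q, E) = E - 5*1 = E - 5 = -5 + E)
-23966 + B(-5*(3 + 2), d(-5)) = -23966 + (-5 + (-24 + (-5)**2 - 5*(-5))) = -23966 + (-5 + (-24 + 25 + 25)) = -23966 + (-5 + 26) = -23966 + 21 = -23945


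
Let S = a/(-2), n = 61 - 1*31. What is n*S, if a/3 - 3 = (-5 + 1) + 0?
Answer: 45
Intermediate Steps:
a = -3 (a = 9 + 3*((-5 + 1) + 0) = 9 + 3*(-4 + 0) = 9 + 3*(-4) = 9 - 12 = -3)
n = 30 (n = 61 - 31 = 30)
S = 3/2 (S = -3/(-2) = -½*(-3) = 3/2 ≈ 1.5000)
n*S = 30*(3/2) = 45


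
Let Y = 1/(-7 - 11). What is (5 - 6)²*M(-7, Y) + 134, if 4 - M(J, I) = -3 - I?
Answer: 2537/18 ≈ 140.94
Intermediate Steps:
Y = -1/18 (Y = 1/(-18) = -1/18 ≈ -0.055556)
M(J, I) = 7 + I (M(J, I) = 4 - (-3 - I) = 4 + (3 + I) = 7 + I)
(5 - 6)²*M(-7, Y) + 134 = (5 - 6)²*(7 - 1/18) + 134 = (-1)²*(125/18) + 134 = 1*(125/18) + 134 = 125/18 + 134 = 2537/18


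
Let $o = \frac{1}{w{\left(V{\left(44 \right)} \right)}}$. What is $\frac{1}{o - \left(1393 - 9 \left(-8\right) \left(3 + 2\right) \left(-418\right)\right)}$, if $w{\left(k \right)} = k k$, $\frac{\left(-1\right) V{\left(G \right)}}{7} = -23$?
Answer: $\frac{25921}{3864484128} \approx 6.7075 \cdot 10^{-6}$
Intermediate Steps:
$V{\left(G \right)} = 161$ ($V{\left(G \right)} = \left(-7\right) \left(-23\right) = 161$)
$w{\left(k \right)} = k^{2}$
$o = \frac{1}{25921}$ ($o = \frac{1}{161^{2}} = \frac{1}{25921} \approx 3.8579 \cdot 10^{-5}$)
$\frac{1}{o - \left(1393 - 9 \left(-8\right) \left(3 + 2\right) \left(-418\right)\right)} = \frac{1}{\frac{1}{25921} - \left(1393 - 9 \left(-8\right) \left(3 + 2\right) \left(-418\right)\right)} = \frac{1}{\frac{1}{25921} - \left(1393 - \left(-72\right) 5 \left(-418\right)\right)} = \frac{1}{\frac{1}{25921} - -149087} = \frac{1}{\frac{1}{25921} + \left(-1393 + 150480\right)} = \frac{1}{\frac{1}{25921} + 149087} = \frac{1}{\frac{3864484128}{25921}} = \frac{25921}{3864484128}$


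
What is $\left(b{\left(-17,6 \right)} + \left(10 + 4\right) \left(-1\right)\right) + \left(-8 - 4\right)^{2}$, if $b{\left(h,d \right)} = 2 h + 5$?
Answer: $101$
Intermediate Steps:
$b{\left(h,d \right)} = 5 + 2 h$
$\left(b{\left(-17,6 \right)} + \left(10 + 4\right) \left(-1\right)\right) + \left(-8 - 4\right)^{2} = \left(\left(5 + 2 \left(-17\right)\right) + \left(10 + 4\right) \left(-1\right)\right) + \left(-8 - 4\right)^{2} = \left(\left(5 - 34\right) + 14 \left(-1\right)\right) + \left(-12\right)^{2} = \left(-29 - 14\right) + 144 = -43 + 144 = 101$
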